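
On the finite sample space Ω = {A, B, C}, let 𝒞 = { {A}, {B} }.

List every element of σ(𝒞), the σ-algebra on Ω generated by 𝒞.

Initial family (4 sets): { ∅, {A}, {B}, Ω }.
Pass 1: +3 →
  {A,B}  = {A} ∪ {B}
  {A,C}  = ᶜ of {B}
  {B,C}  = ᶜ of {A}
  |family| = 7
Pass 2: 1 new —
  {C}  = ᶜ of {A,B}
  |family| = 8
Pass 3: no new sets; the family is a σ-algebra.

Hence σ(𝒞) has 8 members: { ∅, {A}, {B}, {C}, {A,B}, {A,C}, {B,C}, Ω }.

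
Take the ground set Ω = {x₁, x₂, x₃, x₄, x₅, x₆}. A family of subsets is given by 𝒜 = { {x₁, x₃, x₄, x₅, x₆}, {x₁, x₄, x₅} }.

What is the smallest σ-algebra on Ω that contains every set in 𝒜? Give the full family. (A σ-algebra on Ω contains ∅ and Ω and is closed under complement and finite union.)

Take S₀ = 𝒜 ∪ {∅, Ω} = { {}, {x₁, x₄, x₅}, {x₁, x₃, x₄, x₅, x₆}, Ω }.
Pass 1 (2 new):
  {x₂}  = ᶜ of {x₁, x₃, x₄, x₅, x₆}
  {x₂, x₃, x₆}  = ᶜ of {x₁, x₄, x₅}
  |family| = 6
Pass 2 (1 new):
  {x₁, x₂, x₄, x₅}  = {x₁, x₄, x₅} ∪ {x₂}
  |family| = 7
Pass 3 adds 1:
  {x₃, x₆}  = ᶜ of {x₁, x₂, x₄, x₅}
  |family| = 8
Pass 4: no new sets; the family is a σ-algebra.

Therefore σ(𝒜) = { {}, {x₂}, {x₃, x₆}, {x₁, x₄, x₅}, {x₂, x₃, x₆}, {x₁, x₂, x₄, x₅}, {x₁, x₃, x₄, x₅, x₆}, Ω } (|σ(𝒜)| = 8).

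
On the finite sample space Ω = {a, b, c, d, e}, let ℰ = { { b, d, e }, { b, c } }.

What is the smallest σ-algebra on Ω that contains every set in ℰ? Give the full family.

Initial family (4 sets): { {}, { b, c }, { b, d, e }, Ω }.
Pass 1 adds 3:
  { a, c }  = complement { b, d, e }
  { a, d, e }  = complement { b, c }
  { b, c, d, e }  = { b, c } ∪ { b, d, e }
  [7 total]
Pass 2: +4 →
  { a }  = complement { b, c, d, e }
  { a, b, c }  = { b, c } ∪ { a, c }
  { a, b, d, e }  = { a, d, e } ∪ { b, d, e }
  { a, c, d, e }  = { a, d, e } ∪ { a, c }
  [11 total]
Pass 3 adds 3:
  { b }  = complement { a, c, d, e }
  { c }  = complement { a, b, d, e }
  { d, e }  = complement { a, b, c }
  [14 total]
Pass 4 adds 2:
  { a, b }  = { b } ∪ { a }
  { c, d, e }  = { d, e } ∪ { c }
  [16 total]
Pass 5: stable.

|σ(ℰ)| = 16.  σ(ℰ) = { {}, { a }, { b }, { c }, { a, b }, { a, c }, { b, c }, { d, e }, { a, b, c }, { a, d, e }, { b, d, e }, { c, d, e }, { a, b, d, e }, { a, c, d, e }, { b, c, d, e }, Ω }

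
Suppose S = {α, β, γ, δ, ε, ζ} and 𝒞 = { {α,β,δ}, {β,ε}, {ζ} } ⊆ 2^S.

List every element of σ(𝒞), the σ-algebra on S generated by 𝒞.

σ(𝒞) (32 sets): { ∅, {β}, {γ}, {ε}, {ζ}, {α,δ}, {β,γ}, {β,ε}, {β,ζ}, {γ,ε}, {γ,ζ}, {ε,ζ}, {α,β,δ}, {α,γ,δ}, {α,δ,ε}, {α,δ,ζ}, {β,γ,ε}, {β,γ,ζ}, {β,ε,ζ}, {γ,ε,ζ}, {α,β,γ,δ}, {α,β,δ,ε}, {α,β,δ,ζ}, {α,γ,δ,ε}, {α,γ,δ,ζ}, {α,δ,ε,ζ}, {β,γ,ε,ζ}, {α,β,γ,δ,ε}, {α,β,γ,δ,ζ}, {α,β,δ,ε,ζ}, {α,γ,δ,ε,ζ}, S }

Check:
Initial family (5 sets): { ∅, {ζ}, {β,ε}, {α,β,δ}, S }.
Iteration 1 adds 6:
  {β,ε,ζ}  = {β,ε} ∪ {ζ}
  {γ,ε,ζ}  = {α,β,δ}ᶜ
  {α,β,δ,ε}  = {β,ε} ∪ {α,β,δ}
  {α,β,δ,ζ}  = {α,β,δ} ∪ {ζ}
  {α,γ,δ,ζ}  = {β,ε}ᶜ
  {α,β,γ,δ,ε}  = {ζ}ᶜ
Iteration 2: 7 new —
  {γ,ε}  = {α,β,δ,ζ}ᶜ
  {γ,ζ}  = {α,β,δ,ε}ᶜ
  {α,γ,δ}  = {β,ε,ζ}ᶜ
  {β,γ,ε,ζ}  = {β,ε} ∪ {γ,ε,ζ}
  {α,β,γ,δ,ζ}  = {α,β,δ,ζ} ∪ {α,γ,δ,ζ}
  {α,β,δ,ε,ζ}  = {β,ε} ∪ {α,β,δ,ζ}
  {α,γ,δ,ε,ζ}  = {γ,ε,ζ} ∪ {α,γ,δ,ζ}
Iteration 3 adds 7:
  {β}  = {α,γ,δ,ε,ζ}ᶜ
  {γ}  = {α,β,δ,ε,ζ}ᶜ
  {ε}  = {α,β,γ,δ,ζ}ᶜ
  {α,δ}  = {β,γ,ε,ζ}ᶜ
  {β,γ,ε}  = {β,ε} ∪ {γ,ε}
  {α,β,γ,δ}  = {α,γ,δ} ∪ {α,β,δ}
  {α,γ,δ,ε}  = {α,γ,δ} ∪ {γ,ε}
Iteration 4: +6 →
  {β,γ}  = {β} ∪ {γ}
  {β,ζ}  = {α,γ,δ,ε}ᶜ
  {ε,ζ}  = {α,β,γ,δ}ᶜ
  {α,δ,ε}  = {ε} ∪ {α,δ}
  {α,δ,ζ}  = {β,γ,ε}ᶜ
  {β,γ,ζ}  = {β} ∪ {γ,ζ}
Iteration 5: +1 →
  {α,δ,ε,ζ}  = {β,γ}ᶜ
Iteration 6: closed — nothing new.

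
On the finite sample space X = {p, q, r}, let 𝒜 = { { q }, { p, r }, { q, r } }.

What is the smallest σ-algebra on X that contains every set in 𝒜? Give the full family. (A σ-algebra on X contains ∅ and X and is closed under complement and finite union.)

|σ(𝒜)| = 8.  σ(𝒜) = { {  }, { p }, { q }, { r }, { p, q }, { p, r }, { q, r }, X }

Working:
Start: 𝒜 ∪ {∅, X} = { {  }, { q }, { p, r }, { q, r }, X }.
Pass 1 (1 new):
  { p }  = complement { q, r }
  — 6 sets.
Pass 2. New:
  { p, q }  = { q } ∪ { p }
  — 7 sets.
Pass 3. New:
  { r }  = complement { p, q }
  — 8 sets.
Pass 4: stable.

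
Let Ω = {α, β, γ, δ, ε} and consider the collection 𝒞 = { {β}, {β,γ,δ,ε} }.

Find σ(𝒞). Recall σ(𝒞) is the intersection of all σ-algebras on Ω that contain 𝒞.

Seed the family with 𝒞 together with ∅ and Ω: { ∅, {β}, {β,γ,δ,ε}, Ω }.
Iteration 1 adds 2:
  {α}  = complement {β,γ,δ,ε}
  {α,γ,δ,ε}  = complement {β}
Iteration 2 (1 new):
  {α,β}  = {β} ∪ {α}
Iteration 3: 1 new —
  {γ,δ,ε}  = complement {α,β}
Iteration 4: closed — nothing new.

Hence σ(𝒞) has 8 members: { ∅, {α}, {β}, {α,β}, {γ,δ,ε}, {α,γ,δ,ε}, {β,γ,δ,ε}, Ω }.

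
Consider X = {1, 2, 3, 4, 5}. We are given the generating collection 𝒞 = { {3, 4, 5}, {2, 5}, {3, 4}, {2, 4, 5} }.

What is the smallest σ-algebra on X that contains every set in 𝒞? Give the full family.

σ(𝒞) (32 sets): { {}, {1}, {2}, {3}, {4}, {5}, {1, 2}, {1, 3}, {1, 4}, {1, 5}, {2, 3}, {2, 4}, {2, 5}, {3, 4}, {3, 5}, {4, 5}, {1, 2, 3}, {1, 2, 4}, {1, 2, 5}, {1, 3, 4}, {1, 3, 5}, {1, 4, 5}, {2, 3, 4}, {2, 3, 5}, {2, 4, 5}, {3, 4, 5}, {1, 2, 3, 4}, {1, 2, 3, 5}, {1, 2, 4, 5}, {1, 3, 4, 5}, {2, 3, 4, 5}, X }

Check:
Initial family (6 sets): { {}, {2, 5}, {3, 4}, {2, 4, 5}, {3, 4, 5}, X }.
Round 1: 5 new —
  {1, 2}  = ᶜ of {3, 4, 5}
  {1, 3}  = ᶜ of {2, 4, 5}
  {1, 2, 5}  = ᶜ of {3, 4}
  {1, 3, 4}  = ᶜ of {2, 5}
  {2, 3, 4, 5}  = {2, 5} ∪ {3, 4, 5}
Round 2 adds 6:
  {1}  = ᶜ of {2, 3, 4, 5}
  {1, 2, 3}  = {1, 2} ∪ {1, 3}
  {1, 2, 3, 4}  = {3, 4} ∪ {1, 2}
  {1, 2, 3, 5}  = {2, 5} ∪ {1, 3}
  {1, 2, 4, 5}  = {1, 2} ∪ {2, 4, 5}
  {1, 3, 4, 5}  = {3, 4, 5} ∪ {1, 3, 4}
Round 3 adds 5:
  {2}  = ᶜ of {1, 3, 4, 5}
  {3}  = ᶜ of {1, 2, 4, 5}
  {4}  = ᶜ of {1, 2, 3, 5}
  {5}  = ᶜ of {1, 2, 3, 4}
  {4, 5}  = ᶜ of {1, 2, 3}
Round 4: 10 new —
  {1, 4}  = {4} ∪ {1}
  {1, 5}  = {5} ∪ {1}
  {2, 3}  = {2} ∪ {3}
  {2, 4}  = {2} ∪ {4}
  {3, 5}  = {5} ∪ {3}
  {1, 2, 4}  = {1, 2} ∪ {4}
  {1, 3, 5}  = {5} ∪ {1, 3}
  {1, 4, 5}  = {4, 5} ∪ {1}
  {2, 3, 4}  = {3, 4} ∪ {2}
  {2, 3, 5}  = {2, 5} ∪ {3}
Round 5: no new sets; the family is a σ-algebra.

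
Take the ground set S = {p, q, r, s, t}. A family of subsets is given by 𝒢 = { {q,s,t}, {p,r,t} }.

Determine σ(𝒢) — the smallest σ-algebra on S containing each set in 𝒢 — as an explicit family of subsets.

Seed the family with 𝒢 together with ∅ and S: { {}, {p,r,t}, {q,s,t}, S }.
Pass 1. New:
  {p,r}  = complement {q,s,t}
  {q,s}  = complement {p,r,t}
Pass 2: 1 new —
  {p,q,r,s}  = {p,r} ∪ {q,s}
Pass 3. New:
  {t}  = complement {p,q,r,s}
Pass 4: no new sets; the family is a σ-algebra.

|σ(𝒢)| = 8.  σ(𝒢) = { {}, {t}, {p,r}, {q,s}, {p,r,t}, {q,s,t}, {p,q,r,s}, S }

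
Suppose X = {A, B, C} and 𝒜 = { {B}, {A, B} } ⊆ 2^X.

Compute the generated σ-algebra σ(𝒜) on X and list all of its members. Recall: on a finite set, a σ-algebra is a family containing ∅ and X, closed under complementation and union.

Answer: σ(𝒜) = { ∅, {A}, {B}, {C}, {A, B}, {A, C}, {B, C}, X }

Trace:
Initial family (4 sets): { ∅, {B}, {A, B}, X }.
Step 1 (2 new):
  {C}  = complement {A, B}
  {A, C}  = complement {B}
  |family| = 6
Step 2: 1 new —
  {B, C}  = {C} ∪ {B}
  |family| = 7
Step 3 adds 1:
  {A}  = complement {B, C}
  |family| = 8
Step 4: already closed under ᶜ and ∪.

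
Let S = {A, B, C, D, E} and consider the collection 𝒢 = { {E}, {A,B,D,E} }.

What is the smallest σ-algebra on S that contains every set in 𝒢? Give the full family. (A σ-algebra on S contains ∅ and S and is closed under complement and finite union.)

Begin from { ∅, {E}, {A,B,D,E}, S } (that is, 𝒢 plus ∅ and S).
Pass 1 (2 new):
  {C}  = S∖{A,B,D,E}
  {A,B,C,D}  = S∖{E}
  — 6 sets.
Pass 2 (1 new):
  {C,E}  = {C} ∪ {E}
  — 7 sets.
Pass 3. New:
  {A,B,D}  = S∖{C,E}
  — 8 sets.
Pass 4: stable.

Therefore σ(𝒢) = { ∅, {C}, {E}, {C,E}, {A,B,D}, {A,B,C,D}, {A,B,D,E}, S } (|σ(𝒢)| = 8).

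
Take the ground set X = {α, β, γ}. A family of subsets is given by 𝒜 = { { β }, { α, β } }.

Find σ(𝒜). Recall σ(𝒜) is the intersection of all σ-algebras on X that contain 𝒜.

Initial family (4 sets): { {  }, { β }, { α, β }, X }.
Pass 1: 2 new —
  { γ }  = { α, β }ᶜ
  { α, γ }  = { β }ᶜ
  — 6 sets.
Pass 2 adds 1:
  { β, γ }  = { γ } ∪ { β }
  — 7 sets.
Pass 3. New:
  { α }  = { β, γ }ᶜ
  — 8 sets.
Pass 4: stable.

Therefore σ(𝒜) = { {  }, { α }, { β }, { γ }, { α, β }, { α, γ }, { β, γ }, X } (|σ(𝒜)| = 8).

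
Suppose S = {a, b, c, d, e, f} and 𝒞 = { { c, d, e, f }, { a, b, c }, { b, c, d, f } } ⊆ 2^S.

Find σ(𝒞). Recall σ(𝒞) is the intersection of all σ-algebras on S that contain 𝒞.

Answer: σ(𝒞) = { {}, { a }, { b }, { c }, { e }, { a, b }, { a, c }, { a, e }, { b, c }, { b, e }, { c, e }, { d, f }, { a, b, c }, { a, b, e }, { a, c, e }, { a, d, f }, { b, c, e }, { b, d, f }, { c, d, f }, { d, e, f }, { a, b, c, e }, { a, b, d, f }, { a, c, d, f }, { a, d, e, f }, { b, c, d, f }, { b, d, e, f }, { c, d, e, f }, { a, b, c, d, f }, { a, b, d, e, f }, { a, c, d, e, f }, { b, c, d, e, f }, S }

Derivation:
Seed the family with 𝒞 together with ∅ and S: { {}, { a, b, c }, { b, c, d, f }, { c, d, e, f }, S }.
Iteration 1. New:
  { a, b }  = complement { c, d, e, f }
  { a, e }  = complement { b, c, d, f }
  { d, e, f }  = complement { a, b, c }
  { a, b, c, d, f }  = { a, b, c } ∪ { b, c, d, f }
  { b, c, d, e, f }  = { b, c, d, f } ∪ { c, d, e, f }
  (now 10)
Iteration 2: +7 →
  { a }  = complement { b, c, d, e, f }
  { e }  = complement { a, b, c, d, f }
  { a, b, e }  = { a, b } ∪ { a, e }
  { a, b, c, e }  = { a, b, c } ∪ { a, e }
  { a, d, e, f }  = { a, e } ∪ { d, e, f }
  { a, b, d, e, f }  = { a, b } ∪ { d, e, f }
  { a, c, d, e, f }  = { c, d, e, f } ∪ { a, e }
  (now 17)
Iteration 3 (5 new):
  { b }  = complement { a, c, d, e, f }
  { c }  = complement { a, b, d, e, f }
  { b, c }  = complement { a, d, e, f }
  { d, f }  = complement { a, b, c, e }
  { c, d, f }  = complement { a, b, e }
  (now 22)
Iteration 4. New:
  { a, c }  = { c } ∪ { a }
  { b, e }  = { b } ∪ { e }
  { c, e }  = { e } ∪ { c }
  { a, c, e }  = { c } ∪ { a, e }
  { a, d, f }  = { d, f } ∪ { a }
  { b, c, e }  = { e } ∪ { b, c }
  { b, d, f }  = { b } ∪ { d, f }
  { a, b, d, f }  = { a, b } ∪ { d, f }
  { a, c, d, f }  = { c, d, f } ∪ { a }
  { b, d, e, f }  = { b } ∪ { d, e, f }
  (now 32)
Iteration 5: stable.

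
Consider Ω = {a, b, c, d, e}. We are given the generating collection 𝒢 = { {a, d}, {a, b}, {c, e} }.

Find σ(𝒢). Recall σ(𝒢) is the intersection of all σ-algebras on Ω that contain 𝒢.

Answer: σ(𝒢) = { {}, {a}, {b}, {d}, {a, b}, {a, d}, {b, d}, {c, e}, {a, b, d}, {a, c, e}, {b, c, e}, {c, d, e}, {a, b, c, e}, {a, c, d, e}, {b, c, d, e}, Ω }

Derivation:
Seed the family with 𝒢 together with ∅ and Ω: { {}, {a, b}, {a, d}, {c, e}, Ω }.
Round 1: +5 →
  {a, b, d}  = {c, e}ᶜ
  {b, c, e}  = {a, d}ᶜ
  {c, d, e}  = {a, b}ᶜ
  {a, b, c, e}  = {a, b} ∪ {c, e}
  {a, c, d, e}  = {a, d} ∪ {c, e}
  — 10 sets.
Round 2 (3 new):
  {b}  = {a, c, d, e}ᶜ
  {d}  = {a, b, c, e}ᶜ
  {b, c, d, e}  = {c, d, e} ∪ {b, c, e}
  — 13 sets.
Round 3: +2 →
  {a}  = {b, c, d, e}ᶜ
  {b, d}  = {d} ∪ {b}
  — 15 sets.
Round 4: 1 new —
  {a, c, e}  = {b, d}ᶜ
  — 16 sets.
Round 5 adds nothing — fixpoint reached.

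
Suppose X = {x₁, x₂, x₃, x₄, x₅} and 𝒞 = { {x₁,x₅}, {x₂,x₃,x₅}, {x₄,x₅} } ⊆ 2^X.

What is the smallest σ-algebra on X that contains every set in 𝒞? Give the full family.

σ(𝒞) = { {}, {x₁}, {x₄}, {x₅}, {x₁,x₄}, {x₁,x₅}, {x₂,x₃}, {x₄,x₅}, {x₁,x₂,x₃}, {x₁,x₄,x₅}, {x₂,x₃,x₄}, {x₂,x₃,x₅}, {x₁,x₂,x₃,x₄}, {x₁,x₂,x₃,x₅}, {x₂,x₃,x₄,x₅}, X }

Working:
Seed the family with 𝒞 together with ∅ and X: { {}, {x₁,x₅}, {x₄,x₅}, {x₂,x₃,x₅}, X }.
Iteration 1: +6 →
  {x₁,x₄}  = {x₂,x₃,x₅}ᶜ
  {x₁,x₂,x₃}  = {x₄,x₅}ᶜ
  {x₁,x₄,x₅}  = {x₄,x₅} ∪ {x₁,x₅}
  {x₂,x₃,x₄}  = {x₁,x₅}ᶜ
  {x₁,x₂,x₃,x₅}  = {x₂,x₃,x₅} ∪ {x₁,x₅}
  {x₂,x₃,x₄,x₅}  = {x₄,x₅} ∪ {x₂,x₃,x₅}
  (now 11)
Iteration 2 (4 new):
  {x₁}  = {x₂,x₃,x₄,x₅}ᶜ
  {x₄}  = {x₁,x₂,x₃,x₅}ᶜ
  {x₂,x₃}  = {x₁,x₄,x₅}ᶜ
  {x₁,x₂,x₃,x₄}  = {x₁,x₂,x₃} ∪ {x₂,x₃,x₄}
  (now 15)
Iteration 3 adds 1:
  {x₅}  = {x₁,x₂,x₃,x₄}ᶜ
  (now 16)
Iteration 4: closed — nothing new.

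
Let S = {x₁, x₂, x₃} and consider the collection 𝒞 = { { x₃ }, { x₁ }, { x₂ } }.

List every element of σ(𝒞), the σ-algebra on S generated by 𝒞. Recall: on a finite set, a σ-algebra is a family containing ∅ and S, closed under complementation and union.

Begin from { ∅, { x₁ }, { x₂ }, { x₃ }, S } (that is, 𝒞 plus ∅ and S).
Step 1: +3 →
  { x₁, x₂ }  = complement { x₃ }
  { x₁, x₃ }  = complement { x₂ }
  { x₂, x₃ }  = complement { x₁ }
  [8 total]
After Step 2 the family is unchanged; done.

|σ(𝒞)| = 8.  σ(𝒞) = { ∅, { x₁ }, { x₂ }, { x₃ }, { x₁, x₂ }, { x₁, x₃ }, { x₂, x₃ }, S }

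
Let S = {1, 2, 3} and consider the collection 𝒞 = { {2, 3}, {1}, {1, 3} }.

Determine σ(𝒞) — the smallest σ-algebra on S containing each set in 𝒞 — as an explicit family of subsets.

σ(𝒞) = { {}, {1}, {2}, {3}, {1, 2}, {1, 3}, {2, 3}, S }

Working:
Begin from { {}, {1}, {1, 3}, {2, 3}, S } (that is, 𝒞 plus ∅ and S).
Pass 1: 1 new —
  {2}  = {1, 3}ᶜ
Pass 2 adds 1:
  {1, 2}  = {2} ∪ {1}
Pass 3 adds 1:
  {3}  = {1, 2}ᶜ
Pass 4 adds nothing — fixpoint reached.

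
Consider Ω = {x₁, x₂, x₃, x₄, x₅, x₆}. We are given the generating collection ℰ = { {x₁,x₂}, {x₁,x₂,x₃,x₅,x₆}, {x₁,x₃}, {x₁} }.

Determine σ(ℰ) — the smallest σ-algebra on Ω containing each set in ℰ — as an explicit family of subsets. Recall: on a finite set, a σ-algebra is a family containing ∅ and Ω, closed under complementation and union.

Begin from { {}, {x₁}, {x₁,x₂}, {x₁,x₃}, {x₁,x₂,x₃,x₅,x₆}, Ω } (that is, ℰ plus ∅ and Ω).
Step 1 (5 new):
  {x₄}  = complement {x₁,x₂,x₃,x₅,x₆}
  {x₁,x₂,x₃}  = {x₁,x₂} ∪ {x₁,x₃}
  {x₂,x₄,x₅,x₆}  = complement {x₁,x₃}
  {x₃,x₄,x₅,x₆}  = complement {x₁,x₂}
  {x₂,x₃,x₄,x₅,x₆}  = complement {x₁}
  — 11 sets.
Step 2 (7 new):
  {x₁,x₄}  = {x₁} ∪ {x₄}
  {x₁,x₂,x₄}  = {x₁,x₂} ∪ {x₄}
  {x₁,x₃,x₄}  = {x₁,x₃} ∪ {x₄}
  {x₄,x₅,x₆}  = complement {x₁,x₂,x₃}
  {x₁,x₂,x₃,x₄}  = {x₁,x₂,x₃} ∪ {x₄}
  {x₁,x₂,x₄,x₅,x₆}  = {x₁,x₂} ∪ {x₂,x₄,x₅,x₆}
  {x₁,x₃,x₄,x₅,x₆}  = {x₁} ∪ {x₃,x₄,x₅,x₆}
  — 18 sets.
Step 3 (7 new):
  {x₂}  = complement {x₁,x₃,x₄,x₅,x₆}
  {x₃}  = complement {x₁,x₂,x₄,x₅,x₆}
  {x₅,x₆}  = complement {x₁,x₂,x₃,x₄}
  {x₂,x₅,x₆}  = complement {x₁,x₃,x₄}
  {x₃,x₅,x₆}  = complement {x₁,x₂,x₄}
  {x₁,x₄,x₅,x₆}  = {x₁,x₄} ∪ {x₄,x₅,x₆}
  {x₂,x₃,x₅,x₆}  = complement {x₁,x₄}
  — 25 sets.
Step 4 (6 new):
  {x₂,x₃}  = complement {x₁,x₄,x₅,x₆}
  {x₂,x₄}  = {x₂} ∪ {x₄}
  {x₃,x₄}  = {x₃} ∪ {x₄}
  {x₁,x₅,x₆}  = {x₅,x₆} ∪ {x₁}
  {x₁,x₂,x₅,x₆}  = {x₅,x₆} ∪ {x₁,x₂}
  {x₁,x₃,x₅,x₆}  = {x₅,x₆} ∪ {x₁,x₃}
  — 31 sets.
Step 5 (1 new):
  {x₂,x₃,x₄}  = complement {x₁,x₅,x₆}
  — 32 sets.
Step 6: closed — nothing new.

Hence σ(ℰ) has 32 members: { {}, {x₁}, {x₂}, {x₃}, {x₄}, {x₁,x₂}, {x₁,x₃}, {x₁,x₄}, {x₂,x₃}, {x₂,x₄}, {x₃,x₄}, {x₅,x₆}, {x₁,x₂,x₃}, {x₁,x₂,x₄}, {x₁,x₃,x₄}, {x₁,x₅,x₆}, {x₂,x₃,x₄}, {x₂,x₅,x₆}, {x₃,x₅,x₆}, {x₄,x₅,x₆}, {x₁,x₂,x₃,x₄}, {x₁,x₂,x₅,x₆}, {x₁,x₃,x₅,x₆}, {x₁,x₄,x₅,x₆}, {x₂,x₃,x₅,x₆}, {x₂,x₄,x₅,x₆}, {x₃,x₄,x₅,x₆}, {x₁,x₂,x₃,x₅,x₆}, {x₁,x₂,x₄,x₅,x₆}, {x₁,x₃,x₄,x₅,x₆}, {x₂,x₃,x₄,x₅,x₆}, Ω }.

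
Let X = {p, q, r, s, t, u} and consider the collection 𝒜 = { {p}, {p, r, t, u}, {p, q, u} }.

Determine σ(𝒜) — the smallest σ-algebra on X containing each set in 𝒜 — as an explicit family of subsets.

σ(𝒜) = { {}, {p}, {q}, {s}, {u}, {p, q}, {p, s}, {p, u}, {q, s}, {q, u}, {r, t}, {s, u}, {p, q, s}, {p, q, u}, {p, r, t}, {p, s, u}, {q, r, t}, {q, s, u}, {r, s, t}, {r, t, u}, {p, q, r, t}, {p, q, s, u}, {p, r, s, t}, {p, r, t, u}, {q, r, s, t}, {q, r, t, u}, {r, s, t, u}, {p, q, r, s, t}, {p, q, r, t, u}, {p, r, s, t, u}, {q, r, s, t, u}, X }

Derivation:
Take S₀ = 𝒜 ∪ {∅, X} = { {}, {p}, {p, q, u}, {p, r, t, u}, X }.
Pass 1: +4 →
  {q, s}  = ᶜ of {p, r, t, u}
  {r, s, t}  = ᶜ of {p, q, u}
  {p, q, r, t, u}  = {p, r, t, u} ∪ {p, q, u}
  {q, r, s, t, u}  = ᶜ of {p}
  (now 9)
Pass 2: +6 →
  {s}  = ᶜ of {p, q, r, t, u}
  {p, q, s}  = {p} ∪ {q, s}
  {p, q, s, u}  = {p, q, u} ∪ {q, s}
  {p, r, s, t}  = {r, s, t} ∪ {p}
  {q, r, s, t}  = {r, s, t} ∪ {q, s}
  {p, r, s, t, u}  = {p, r, t, u} ∪ {r, s, t}
  (now 15)
Pass 3: +7 →
  {q}  = ᶜ of {p, r, s, t, u}
  {p, s}  = {s} ∪ {p}
  {p, u}  = ᶜ of {q, r, s, t}
  {q, u}  = ᶜ of {p, r, s, t}
  {r, t}  = ᶜ of {p, q, s, u}
  {r, t, u}  = ᶜ of {p, q, s}
  {p, q, r, s, t}  = {r, s, t} ∪ {p, q, s}
  (now 22)
Pass 4 adds 8:
  {u}  = ᶜ of {p, q, r, s, t}
  {p, q}  = {q} ∪ {p}
  {p, r, t}  = {r, t} ∪ {p}
  {p, s, u}  = {p, u} ∪ {p, s}
  {q, r, t}  = {q} ∪ {r, t}
  {q, s, u}  = {q, s} ∪ {q, u}
  {q, r, t, u}  = ᶜ of {p, s}
  {r, s, t, u}  = {r, s, t} ∪ {r, t, u}
  (now 30)
Pass 5. New:
  {s, u}  = {u} ∪ {s}
  {p, q, r, t}  = {p, q} ∪ {p, r, t}
  (now 32)
Pass 6: closed — nothing new.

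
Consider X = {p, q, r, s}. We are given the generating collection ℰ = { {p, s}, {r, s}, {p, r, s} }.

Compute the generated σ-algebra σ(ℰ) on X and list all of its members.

σ(ℰ) = { ∅, {p}, {q}, {r}, {s}, {p, q}, {p, r}, {p, s}, {q, r}, {q, s}, {r, s}, {p, q, r}, {p, q, s}, {p, r, s}, {q, r, s}, X }

Derivation:
Seed the family with ℰ together with ∅ and X: { ∅, {p, s}, {r, s}, {p, r, s}, X }.
Pass 1: 3 new —
  {q}  = {p, r, s}ᶜ
  {p, q}  = {r, s}ᶜ
  {q, r}  = {p, s}ᶜ
  (now 8)
Pass 2. New:
  {p, q, r}  = {q, r} ∪ {p, q}
  {p, q, s}  = {q} ∪ {p, s}
  {q, r, s}  = {q} ∪ {r, s}
  (now 11)
Pass 3: 3 new —
  {p}  = {q, r, s}ᶜ
  {r}  = {p, q, s}ᶜ
  {s}  = {p, q, r}ᶜ
  (now 14)
Pass 4: 2 new —
  {p, r}  = {r} ∪ {p}
  {q, s}  = {s} ∪ {q}
  (now 16)
Pass 5 adds nothing — fixpoint reached.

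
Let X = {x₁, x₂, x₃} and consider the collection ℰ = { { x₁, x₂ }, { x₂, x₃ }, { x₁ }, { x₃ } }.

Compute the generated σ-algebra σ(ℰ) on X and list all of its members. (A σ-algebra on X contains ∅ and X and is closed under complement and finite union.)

|σ(ℰ)| = 8.  σ(ℰ) = { {}, { x₁ }, { x₂ }, { x₃ }, { x₁, x₂ }, { x₁, x₃ }, { x₂, x₃ }, X }

Trace:
Begin from { {}, { x₁ }, { x₃ }, { x₁, x₂ }, { x₂, x₃ }, X } (that is, ℰ plus ∅ and X).
Pass 1: +1 →
  { x₁, x₃ }  = { x₃ } ∪ { x₁ }
  [7 total]
Pass 2: 1 new —
  { x₂ }  = complement { x₁, x₃ }
  [8 total]
Pass 3: no new sets; the family is a σ-algebra.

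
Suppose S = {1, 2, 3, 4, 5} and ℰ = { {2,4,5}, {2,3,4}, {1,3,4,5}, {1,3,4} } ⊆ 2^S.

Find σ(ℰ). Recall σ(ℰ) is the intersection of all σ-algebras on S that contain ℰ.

Start: ℰ ∪ {∅, S} = { ∅, {1,3,4}, {2,3,4}, {2,4,5}, {1,3,4,5}, S }.
Pass 1 (6 new):
  {2}  = S∖{1,3,4,5}
  {1,3}  = S∖{2,4,5}
  {1,5}  = S∖{2,3,4}
  {2,5}  = S∖{1,3,4}
  {1,2,3,4}  = {1,3,4} ∪ {2,3,4}
  {2,3,4,5}  = {2,3,4} ∪ {2,4,5}
  [12 total]
Pass 2: +7 →
  {1}  = S∖{2,3,4,5}
  {5}  = S∖{1,2,3,4}
  {1,2,3}  = {2} ∪ {1,3}
  {1,2,5}  = {2,5} ∪ {1,5}
  {1,3,5}  = {1,3} ∪ {1,5}
  {1,2,3,5}  = {2,5} ∪ {1,3}
  {1,2,4,5}  = {1,5} ∪ {2,4,5}
  [19 total]
Pass 3 (6 new):
  {3}  = S∖{1,2,4,5}
  {4}  = S∖{1,2,3,5}
  {1,2}  = {2} ∪ {1}
  {2,4}  = S∖{1,3,5}
  {3,4}  = S∖{1,2,5}
  {4,5}  = S∖{1,2,3}
  [25 total]
Pass 4. New:
  {1,4}  = {4} ∪ {1}
  {2,3}  = {2} ∪ {3}
  {3,5}  = {5} ∪ {3}
  {1,2,4}  = {1,2} ∪ {4}
  {1,4,5}  = {4,5} ∪ {1,5}
  {2,3,5}  = {2,5} ∪ {3}
  {3,4,5}  = S∖{1,2}
  [32 total]
After Pass 5 the family is unchanged; done.

Hence σ(ℰ) has 32 members: { ∅, {1}, {2}, {3}, {4}, {5}, {1,2}, {1,3}, {1,4}, {1,5}, {2,3}, {2,4}, {2,5}, {3,4}, {3,5}, {4,5}, {1,2,3}, {1,2,4}, {1,2,5}, {1,3,4}, {1,3,5}, {1,4,5}, {2,3,4}, {2,3,5}, {2,4,5}, {3,4,5}, {1,2,3,4}, {1,2,3,5}, {1,2,4,5}, {1,3,4,5}, {2,3,4,5}, S }.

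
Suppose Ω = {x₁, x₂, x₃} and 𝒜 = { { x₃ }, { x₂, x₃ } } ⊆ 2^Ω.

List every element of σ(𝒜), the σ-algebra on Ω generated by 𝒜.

σ(𝒜) = { ∅, { x₁ }, { x₂ }, { x₃ }, { x₁, x₂ }, { x₁, x₃ }, { x₂, x₃ }, Ω }

Derivation:
Take S₀ = 𝒜 ∪ {∅, Ω} = { ∅, { x₃ }, { x₂, x₃ }, Ω }.
Pass 1 (2 new):
  { x₁ }  = ᶜ of { x₂, x₃ }
  { x₁, x₂ }  = ᶜ of { x₃ }
Pass 2 adds 1:
  { x₁, x₃ }  = { x₃ } ∪ { x₁ }
Pass 3 (1 new):
  { x₂ }  = ᶜ of { x₁, x₃ }
Pass 4: closed — nothing new.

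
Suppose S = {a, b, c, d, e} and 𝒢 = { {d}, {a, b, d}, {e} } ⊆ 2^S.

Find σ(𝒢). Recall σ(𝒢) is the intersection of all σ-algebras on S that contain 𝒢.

|σ(𝒢)| = 16.  σ(𝒢) = { {}, {c}, {d}, {e}, {a, b}, {c, d}, {c, e}, {d, e}, {a, b, c}, {a, b, d}, {a, b, e}, {c, d, e}, {a, b, c, d}, {a, b, c, e}, {a, b, d, e}, S }

Derivation:
Seed the family with 𝒢 together with ∅ and S: { {}, {d}, {e}, {a, b, d}, S }.
Pass 1: 5 new —
  {c, e}  = complement {a, b, d}
  {d, e}  = {d} ∪ {e}
  {a, b, c, d}  = complement {e}
  {a, b, c, e}  = complement {d}
  {a, b, d, e}  = {a, b, d} ∪ {e}
  [10 total]
Pass 2 adds 3:
  {c}  = complement {a, b, d, e}
  {a, b, c}  = complement {d, e}
  {c, d, e}  = {d, e} ∪ {c, e}
  [13 total]
Pass 3: +2 →
  {a, b}  = complement {c, d, e}
  {c, d}  = {c} ∪ {d}
  [15 total]
Pass 4: 1 new —
  {a, b, e}  = complement {c, d}
  [16 total]
Pass 5 adds nothing — fixpoint reached.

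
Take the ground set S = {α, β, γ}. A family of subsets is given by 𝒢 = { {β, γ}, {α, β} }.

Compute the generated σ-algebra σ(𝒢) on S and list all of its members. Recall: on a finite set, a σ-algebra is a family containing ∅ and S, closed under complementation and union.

Initial family (4 sets): { {}, {α, β}, {β, γ}, S }.
Step 1. New:
  {α}  = S∖{β, γ}
  {γ}  = S∖{α, β}
  (now 6)
Step 2. New:
  {α, γ}  = {γ} ∪ {α}
  (now 7)
Step 3: 1 new —
  {β}  = S∖{α, γ}
  (now 8)
Step 4: no new sets; the family is a σ-algebra.

|σ(𝒢)| = 8.  σ(𝒢) = { {}, {α}, {β}, {γ}, {α, β}, {α, γ}, {β, γ}, S }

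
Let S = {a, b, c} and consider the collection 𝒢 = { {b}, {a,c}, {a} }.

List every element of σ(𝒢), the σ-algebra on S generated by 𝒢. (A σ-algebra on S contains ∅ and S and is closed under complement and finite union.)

Begin from { {}, {a}, {b}, {a,c}, S } (that is, 𝒢 plus ∅ and S).
Round 1: +2 →
  {a,b}  = {b} ∪ {a}
  {b,c}  = S∖{a}
  |family| = 7
Round 2. New:
  {c}  = S∖{a,b}
  |family| = 8
Round 3: no new sets; the family is a σ-algebra.

|σ(𝒢)| = 8.  σ(𝒢) = { {}, {a}, {b}, {c}, {a,b}, {a,c}, {b,c}, S }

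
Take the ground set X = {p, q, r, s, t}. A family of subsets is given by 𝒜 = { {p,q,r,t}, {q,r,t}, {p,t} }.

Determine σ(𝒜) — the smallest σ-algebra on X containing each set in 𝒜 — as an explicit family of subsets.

Initial family (5 sets): { ∅, {p,t}, {q,r,t}, {p,q,r,t}, X }.
Step 1. New:
  {s}  = X∖{p,q,r,t}
  {p,s}  = X∖{q,r,t}
  {q,r,s}  = X∖{p,t}
  (now 8)
Step 2 adds 3:
  {p,s,t}  = {s} ∪ {p,t}
  {p,q,r,s}  = {p,s} ∪ {q,r,s}
  {q,r,s,t}  = {s} ∪ {q,r,t}
  (now 11)
Step 3 (3 new):
  {p}  = X∖{q,r,s,t}
  {t}  = X∖{p,q,r,s}
  {q,r}  = X∖{p,s,t}
  (now 14)
Step 4 adds 2:
  {s,t}  = {s} ∪ {t}
  {p,q,r}  = {q,r} ∪ {p}
  (now 16)
Step 5: stable.

|σ(𝒜)| = 16.  σ(𝒜) = { ∅, {p}, {s}, {t}, {p,s}, {p,t}, {q,r}, {s,t}, {p,q,r}, {p,s,t}, {q,r,s}, {q,r,t}, {p,q,r,s}, {p,q,r,t}, {q,r,s,t}, X }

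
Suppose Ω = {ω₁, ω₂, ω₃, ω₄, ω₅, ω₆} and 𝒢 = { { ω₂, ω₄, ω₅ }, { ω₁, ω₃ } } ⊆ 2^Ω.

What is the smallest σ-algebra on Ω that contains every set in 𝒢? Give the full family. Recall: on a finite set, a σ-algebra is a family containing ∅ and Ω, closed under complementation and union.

|σ(𝒢)| = 8.  σ(𝒢) = { {}, { ω₆ }, { ω₁, ω₃ }, { ω₁, ω₃, ω₆ }, { ω₂, ω₄, ω₅ }, { ω₂, ω₄, ω₅, ω₆ }, { ω₁, ω₂, ω₃, ω₄, ω₅ }, Ω }

Working:
Seed the family with 𝒢 together with ∅ and Ω: { {}, { ω₁, ω₃ }, { ω₂, ω₄, ω₅ }, Ω }.
Pass 1 (3 new):
  { ω₁, ω₃, ω₆ }  = complement { ω₂, ω₄, ω₅ }
  { ω₂, ω₄, ω₅, ω₆ }  = complement { ω₁, ω₃ }
  { ω₁, ω₂, ω₃, ω₄, ω₅ }  = { ω₁, ω₃ } ∪ { ω₂, ω₄, ω₅ }
Pass 2 (1 new):
  { ω₆ }  = complement { ω₁, ω₂, ω₃, ω₄, ω₅ }
Pass 3: no new sets; the family is a σ-algebra.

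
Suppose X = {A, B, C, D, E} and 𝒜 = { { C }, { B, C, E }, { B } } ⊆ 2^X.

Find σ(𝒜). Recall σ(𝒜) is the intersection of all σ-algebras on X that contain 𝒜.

|σ(𝒜)| = 16.  σ(𝒜) = { ∅, { B }, { C }, { E }, { A, D }, { B, C }, { B, E }, { C, E }, { A, B, D }, { A, C, D }, { A, D, E }, { B, C, E }, { A, B, C, D }, { A, B, D, E }, { A, C, D, E }, X }

Check:
Start: 𝒜 ∪ {∅, X} = { ∅, { B }, { C }, { B, C, E }, X }.
Round 1: +4 →
  { A, D }  = complement { B, C, E }
  { B, C }  = { C } ∪ { B }
  { A, B, D, E }  = complement { C }
  { A, C, D, E }  = complement { B }
  — 9 sets.
Round 2: 4 new —
  { A, B, D }  = { B } ∪ { A, D }
  { A, C, D }  = { C } ∪ { A, D }
  { A, D, E }  = complement { B, C }
  { A, B, C, D }  = { A, D } ∪ { B, C }
  — 13 sets.
Round 3. New:
  { E }  = complement { A, B, C, D }
  { B, E }  = complement { A, C, D }
  { C, E }  = complement { A, B, D }
  — 16 sets.
Round 4: closed — nothing new.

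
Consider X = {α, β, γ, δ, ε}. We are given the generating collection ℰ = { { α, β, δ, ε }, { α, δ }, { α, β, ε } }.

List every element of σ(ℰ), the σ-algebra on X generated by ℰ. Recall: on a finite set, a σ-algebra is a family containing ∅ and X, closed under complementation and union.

|σ(ℰ)| = 16.  σ(ℰ) = { ∅, { α }, { γ }, { δ }, { α, γ }, { α, δ }, { β, ε }, { γ, δ }, { α, β, ε }, { α, γ, δ }, { β, γ, ε }, { β, δ, ε }, { α, β, γ, ε }, { α, β, δ, ε }, { β, γ, δ, ε }, X }

Check:
Initial family (5 sets): { ∅, { α, δ }, { α, β, ε }, { α, β, δ, ε }, X }.
Round 1: +3 →
  { γ }  = X∖{ α, β, δ, ε }
  { γ, δ }  = X∖{ α, β, ε }
  { β, γ, ε }  = X∖{ α, δ }
  (now 8)
Round 2: +3 →
  { α, γ, δ }  = { γ } ∪ { α, δ }
  { α, β, γ, ε }  = { γ } ∪ { α, β, ε }
  { β, γ, δ, ε }  = { γ, δ } ∪ { β, γ, ε }
  (now 11)
Round 3 adds 3:
  { α }  = X∖{ β, γ, δ, ε }
  { δ }  = X∖{ α, β, γ, ε }
  { β, ε }  = X∖{ α, γ, δ }
  (now 14)
Round 4: 2 new —
  { α, γ }  = { γ } ∪ { α }
  { β, δ, ε }  = { β, ε } ∪ { δ }
  (now 16)
Round 5: stable.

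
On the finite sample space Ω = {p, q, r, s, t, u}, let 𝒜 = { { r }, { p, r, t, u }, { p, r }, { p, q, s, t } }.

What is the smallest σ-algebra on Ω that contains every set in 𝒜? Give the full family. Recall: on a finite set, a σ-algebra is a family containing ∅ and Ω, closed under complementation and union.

Start: 𝒜 ∪ {∅, Ω} = { ∅, { r }, { p, r }, { p, q, s, t }, { p, r, t, u }, Ω }.
Step 1: +5 →
  { q, s }  = Ω∖{ p, r, t, u }
  { r, u }  = Ω∖{ p, q, s, t }
  { q, s, t, u }  = Ω∖{ p, r }
  { p, q, r, s, t }  = { r } ∪ { p, q, s, t }
  { p, q, s, t, u }  = Ω∖{ r }
  (now 11)
Step 2: +6 →
  { u }  = Ω∖{ p, q, r, s, t }
  { p, r, u }  = { p, r } ∪ { r, u }
  { q, r, s }  = { r } ∪ { q, s }
  { p, q, r, s }  = { p, r } ∪ { q, s }
  { q, r, s, u }  = { r, u } ∪ { q, s }
  { q, r, s, t, u }  = { r } ∪ { q, s, t, u }
  (now 17)
Step 3: +7 →
  { p }  = Ω∖{ q, r, s, t, u }
  { p, t }  = Ω∖{ q, r, s, u }
  { t, u }  = Ω∖{ p, q, r, s }
  { p, t, u }  = Ω∖{ q, r, s }
  { q, s, t }  = Ω∖{ p, r, u }
  { q, s, u }  = { q, s } ∪ { u }
  { p, q, r, s, u }  = { q, r, s } ∪ { p, r, u }
  (now 24)
Step 4: 7 new —
  { t }  = Ω∖{ p, q, r, s, u }
  { p, u }  = { u } ∪ { p }
  { p, q, s }  = { q, s } ∪ { p }
  { p, r, t }  = Ω∖{ q, s, u }
  { r, t, u }  = { t, u } ∪ { r }
  { p, q, s, u }  = { q, s, u } ∪ { p }
  { q, r, s, t }  = { r } ∪ { q, s, t }
  (now 31)
Step 5. New:
  { r, t }  = Ω∖{ p, q, s, u }
  (now 32)
Step 6: no new sets; the family is a σ-algebra.

σ(𝒜) = { ∅, { p }, { r }, { t }, { u }, { p, r }, { p, t }, { p, u }, { q, s }, { r, t }, { r, u }, { t, u }, { p, q, s }, { p, r, t }, { p, r, u }, { p, t, u }, { q, r, s }, { q, s, t }, { q, s, u }, { r, t, u }, { p, q, r, s }, { p, q, s, t }, { p, q, s, u }, { p, r, t, u }, { q, r, s, t }, { q, r, s, u }, { q, s, t, u }, { p, q, r, s, t }, { p, q, r, s, u }, { p, q, s, t, u }, { q, r, s, t, u }, Ω }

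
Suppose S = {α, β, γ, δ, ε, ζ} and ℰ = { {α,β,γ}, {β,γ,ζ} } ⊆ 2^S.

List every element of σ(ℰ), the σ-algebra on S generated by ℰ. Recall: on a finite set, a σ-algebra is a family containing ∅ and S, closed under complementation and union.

σ(ℰ) (16 sets): { ∅, {α}, {ζ}, {α,ζ}, {β,γ}, {δ,ε}, {α,β,γ}, {α,δ,ε}, {β,γ,ζ}, {δ,ε,ζ}, {α,β,γ,ζ}, {α,δ,ε,ζ}, {β,γ,δ,ε}, {α,β,γ,δ,ε}, {β,γ,δ,ε,ζ}, S }

Derivation:
Start: ℰ ∪ {∅, S} = { ∅, {α,β,γ}, {β,γ,ζ}, S }.
Iteration 1. New:
  {α,δ,ε}  = ᶜ of {β,γ,ζ}
  {δ,ε,ζ}  = ᶜ of {α,β,γ}
  {α,β,γ,ζ}  = {β,γ,ζ} ∪ {α,β,γ}
  — 7 sets.
Iteration 2 (4 new):
  {δ,ε}  = ᶜ of {α,β,γ,ζ}
  {α,δ,ε,ζ}  = {α,δ,ε} ∪ {δ,ε,ζ}
  {α,β,γ,δ,ε}  = {α,δ,ε} ∪ {α,β,γ}
  {β,γ,δ,ε,ζ}  = {β,γ,ζ} ∪ {δ,ε,ζ}
  — 11 sets.
Iteration 3. New:
  {α}  = ᶜ of {β,γ,δ,ε,ζ}
  {ζ}  = ᶜ of {α,β,γ,δ,ε}
  {β,γ}  = ᶜ of {α,δ,ε,ζ}
  — 14 sets.
Iteration 4: +2 →
  {α,ζ}  = {α} ∪ {ζ}
  {β,γ,δ,ε}  = {δ,ε} ∪ {β,γ}
  — 16 sets.
Iteration 5 adds nothing — fixpoint reached.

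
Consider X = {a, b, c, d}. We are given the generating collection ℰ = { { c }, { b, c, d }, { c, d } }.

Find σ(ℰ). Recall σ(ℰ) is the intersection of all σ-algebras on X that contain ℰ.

σ(ℰ) = { {}, { a }, { b }, { c }, { d }, { a, b }, { a, c }, { a, d }, { b, c }, { b, d }, { c, d }, { a, b, c }, { a, b, d }, { a, c, d }, { b, c, d }, X }

Working:
Start: ℰ ∪ {∅, X} = { {}, { c }, { c, d }, { b, c, d }, X }.
Pass 1: +3 →
  { a }  = complement { b, c, d }
  { a, b }  = complement { c, d }
  { a, b, d }  = complement { c }
Pass 2: +3 →
  { a, c }  = { c } ∪ { a }
  { a, b, c }  = { c } ∪ { a, b }
  { a, c, d }  = { c, d } ∪ { a }
Pass 3: 3 new —
  { b }  = complement { a, c, d }
  { d }  = complement { a, b, c }
  { b, d }  = complement { a, c }
Pass 4: +2 →
  { a, d }  = { d } ∪ { a }
  { b, c }  = { c } ∪ { b }
Pass 5: no new sets; the family is a σ-algebra.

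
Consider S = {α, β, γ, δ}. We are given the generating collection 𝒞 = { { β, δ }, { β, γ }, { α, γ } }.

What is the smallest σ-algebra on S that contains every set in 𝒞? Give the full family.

Initial family (5 sets): { {  }, { α, γ }, { β, γ }, { β, δ }, S }.
Round 1 (3 new):
  { α, δ }  = { β, γ }ᶜ
  { α, β, γ }  = { β, γ } ∪ { α, γ }
  { β, γ, δ }  = { β, γ } ∪ { β, δ }
  (now 8)
Round 2 adds 4:
  { α }  = { β, γ, δ }ᶜ
  { δ }  = { α, β, γ }ᶜ
  { α, β, δ }  = { α, δ } ∪ { β, δ }
  { α, γ, δ }  = { α, δ } ∪ { α, γ }
  (now 12)
Round 3 adds 2:
  { β }  = { α, γ, δ }ᶜ
  { γ }  = { α, β, δ }ᶜ
  (now 14)
Round 4: +2 →
  { α, β }  = { β } ∪ { α }
  { γ, δ }  = { γ } ∪ { δ }
  (now 16)
Round 5: closed — nothing new.

|σ(𝒞)| = 16.  σ(𝒞) = { {  }, { α }, { β }, { γ }, { δ }, { α, β }, { α, γ }, { α, δ }, { β, γ }, { β, δ }, { γ, δ }, { α, β, γ }, { α, β, δ }, { α, γ, δ }, { β, γ, δ }, S }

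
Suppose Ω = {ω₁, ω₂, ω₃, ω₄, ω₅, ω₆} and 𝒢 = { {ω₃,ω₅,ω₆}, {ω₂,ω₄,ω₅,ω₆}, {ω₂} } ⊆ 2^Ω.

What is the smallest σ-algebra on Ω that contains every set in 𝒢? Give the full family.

Initial family (5 sets): { {}, {ω₂}, {ω₃,ω₅,ω₆}, {ω₂,ω₄,ω₅,ω₆}, Ω }.
Pass 1. New:
  {ω₁,ω₃}  = {ω₂,ω₄,ω₅,ω₆}ᶜ
  {ω₁,ω₂,ω₄}  = {ω₃,ω₅,ω₆}ᶜ
  {ω₂,ω₃,ω₅,ω₆}  = {ω₃,ω₅,ω₆} ∪ {ω₂}
  {ω₁,ω₃,ω₄,ω₅,ω₆}  = {ω₂}ᶜ
  {ω₂,ω₃,ω₄,ω₅,ω₆}  = {ω₂,ω₄,ω₅,ω₆} ∪ {ω₃,ω₅,ω₆}
  [10 total]
Pass 2. New:
  {ω₁}  = {ω₂,ω₃,ω₄,ω₅,ω₆}ᶜ
  {ω₁,ω₄}  = {ω₂,ω₃,ω₅,ω₆}ᶜ
  {ω₁,ω₂,ω₃}  = {ω₂} ∪ {ω₁,ω₃}
  {ω₁,ω₂,ω₃,ω₄}  = {ω₁,ω₂,ω₄} ∪ {ω₁,ω₃}
  {ω₁,ω₃,ω₅,ω₆}  = {ω₁,ω₃} ∪ {ω₃,ω₅,ω₆}
  {ω₁,ω₂,ω₃,ω₅,ω₆}  = {ω₁,ω₃} ∪ {ω₂,ω₃,ω₅,ω₆}
  {ω₁,ω₂,ω₄,ω₅,ω₆}  = {ω₁,ω₂,ω₄} ∪ {ω₂,ω₄,ω₅,ω₆}
  [17 total]
Pass 3: +7 →
  {ω₃}  = {ω₁,ω₂,ω₄,ω₅,ω₆}ᶜ
  {ω₄}  = {ω₁,ω₂,ω₃,ω₅,ω₆}ᶜ
  {ω₁,ω₂}  = {ω₂} ∪ {ω₁}
  {ω₂,ω₄}  = {ω₁,ω₃,ω₅,ω₆}ᶜ
  {ω₅,ω₆}  = {ω₁,ω₂,ω₃,ω₄}ᶜ
  {ω₁,ω₃,ω₄}  = {ω₁,ω₄} ∪ {ω₁,ω₃}
  {ω₄,ω₅,ω₆}  = {ω₁,ω₂,ω₃}ᶜ
  [24 total]
Pass 4: +8 →
  {ω₂,ω₃}  = {ω₂} ∪ {ω₃}
  {ω₃,ω₄}  = {ω₃} ∪ {ω₄}
  {ω₁,ω₅,ω₆}  = {ω₅,ω₆} ∪ {ω₁}
  {ω₂,ω₃,ω₄}  = {ω₃} ∪ {ω₂,ω₄}
  {ω₂,ω₅,ω₆}  = {ω₁,ω₃,ω₄}ᶜ
  {ω₁,ω₂,ω₅,ω₆}  = {ω₅,ω₆} ∪ {ω₁,ω₂}
  {ω₁,ω₄,ω₅,ω₆}  = {ω₅,ω₆} ∪ {ω₁,ω₄}
  {ω₃,ω₄,ω₅,ω₆}  = {ω₁,ω₂}ᶜ
  [32 total]
Pass 5: closed — nothing new.

Hence σ(𝒢) has 32 members: { {}, {ω₁}, {ω₂}, {ω₃}, {ω₄}, {ω₁,ω₂}, {ω₁,ω₃}, {ω₁,ω₄}, {ω₂,ω₃}, {ω₂,ω₄}, {ω₃,ω₄}, {ω₅,ω₆}, {ω₁,ω₂,ω₃}, {ω₁,ω₂,ω₄}, {ω₁,ω₃,ω₄}, {ω₁,ω₅,ω₆}, {ω₂,ω₃,ω₄}, {ω₂,ω₅,ω₆}, {ω₃,ω₅,ω₆}, {ω₄,ω₅,ω₆}, {ω₁,ω₂,ω₃,ω₄}, {ω₁,ω₂,ω₅,ω₆}, {ω₁,ω₃,ω₅,ω₆}, {ω₁,ω₄,ω₅,ω₆}, {ω₂,ω₃,ω₅,ω₆}, {ω₂,ω₄,ω₅,ω₆}, {ω₃,ω₄,ω₅,ω₆}, {ω₁,ω₂,ω₃,ω₅,ω₆}, {ω₁,ω₂,ω₄,ω₅,ω₆}, {ω₁,ω₃,ω₄,ω₅,ω₆}, {ω₂,ω₃,ω₄,ω₅,ω₆}, Ω }.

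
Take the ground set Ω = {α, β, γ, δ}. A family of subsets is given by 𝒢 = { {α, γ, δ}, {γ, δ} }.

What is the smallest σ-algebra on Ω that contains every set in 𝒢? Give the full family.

σ(𝒢) (8 sets): { {}, {α}, {β}, {α, β}, {γ, δ}, {α, γ, δ}, {β, γ, δ}, Ω }

Trace:
Initial family (4 sets): { {}, {γ, δ}, {α, γ, δ}, Ω }.
Round 1: +2 →
  {β}  = ᶜ of {α, γ, δ}
  {α, β}  = ᶜ of {γ, δ}
  |family| = 6
Round 2. New:
  {β, γ, δ}  = {γ, δ} ∪ {β}
  |family| = 7
Round 3 adds 1:
  {α}  = ᶜ of {β, γ, δ}
  |family| = 8
After Round 4 the family is unchanged; done.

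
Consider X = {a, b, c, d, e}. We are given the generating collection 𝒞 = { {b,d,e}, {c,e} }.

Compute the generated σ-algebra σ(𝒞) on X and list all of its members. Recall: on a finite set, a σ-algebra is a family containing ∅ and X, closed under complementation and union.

Take S₀ = 𝒞 ∪ {∅, X} = { {}, {c,e}, {b,d,e}, X }.
Round 1. New:
  {a,c}  = {b,d,e}ᶜ
  {a,b,d}  = {c,e}ᶜ
  {b,c,d,e}  = {c,e} ∪ {b,d,e}
  (now 7)
Round 2 (4 new):
  {a}  = {b,c,d,e}ᶜ
  {a,c,e}  = {a,c} ∪ {c,e}
  {a,b,c,d}  = {a,c} ∪ {a,b,d}
  {a,b,d,e}  = {a,b,d} ∪ {b,d,e}
  (now 11)
Round 3 adds 3:
  {c}  = {a,b,d,e}ᶜ
  {e}  = {a,b,c,d}ᶜ
  {b,d}  = {a,c,e}ᶜ
  (now 14)
Round 4 adds 2:
  {a,e}  = {e} ∪ {a}
  {b,c,d}  = {c} ∪ {b,d}
  (now 16)
After Round 5 the family is unchanged; done.

σ(𝒞) = { {}, {a}, {c}, {e}, {a,c}, {a,e}, {b,d}, {c,e}, {a,b,d}, {a,c,e}, {b,c,d}, {b,d,e}, {a,b,c,d}, {a,b,d,e}, {b,c,d,e}, X }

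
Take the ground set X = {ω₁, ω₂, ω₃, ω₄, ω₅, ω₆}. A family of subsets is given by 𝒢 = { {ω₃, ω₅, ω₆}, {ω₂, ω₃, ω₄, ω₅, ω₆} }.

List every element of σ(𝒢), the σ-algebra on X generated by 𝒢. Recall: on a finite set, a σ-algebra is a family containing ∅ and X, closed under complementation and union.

Answer: σ(𝒢) = { ∅, {ω₁}, {ω₂, ω₄}, {ω₁, ω₂, ω₄}, {ω₃, ω₅, ω₆}, {ω₁, ω₃, ω₅, ω₆}, {ω₂, ω₃, ω₄, ω₅, ω₆}, X }

Trace:
Take S₀ = 𝒢 ∪ {∅, X} = { ∅, {ω₃, ω₅, ω₆}, {ω₂, ω₃, ω₄, ω₅, ω₆}, X }.
Iteration 1 (2 new):
  {ω₁}  = ᶜ of {ω₂, ω₃, ω₄, ω₅, ω₆}
  {ω₁, ω₂, ω₄}  = ᶜ of {ω₃, ω₅, ω₆}
Iteration 2. New:
  {ω₁, ω₃, ω₅, ω₆}  = {ω₃, ω₅, ω₆} ∪ {ω₁}
Iteration 3: 1 new —
  {ω₂, ω₄}  = ᶜ of {ω₁, ω₃, ω₅, ω₆}
Iteration 4: closed — nothing new.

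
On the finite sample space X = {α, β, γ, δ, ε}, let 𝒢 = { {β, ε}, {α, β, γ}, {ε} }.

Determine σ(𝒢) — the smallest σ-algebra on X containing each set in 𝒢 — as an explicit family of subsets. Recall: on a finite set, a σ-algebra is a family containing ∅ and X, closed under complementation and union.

Seed the family with 𝒢 together with ∅ and X: { {}, {ε}, {β, ε}, {α, β, γ}, X }.
Iteration 1: +4 →
  {δ, ε}  = ᶜ of {α, β, γ}
  {α, γ, δ}  = ᶜ of {β, ε}
  {α, β, γ, δ}  = ᶜ of {ε}
  {α, β, γ, ε}  = {β, ε} ∪ {α, β, γ}
Iteration 2: 3 new —
  {δ}  = ᶜ of {α, β, γ, ε}
  {β, δ, ε}  = {β, ε} ∪ {δ, ε}
  {α, γ, δ, ε}  = {ε} ∪ {α, γ, δ}
Iteration 3: 2 new —
  {β}  = ᶜ of {α, γ, δ, ε}
  {α, γ}  = ᶜ of {β, δ, ε}
Iteration 4: +2 →
  {β, δ}  = {δ} ∪ {β}
  {α, γ, ε}  = {α, γ} ∪ {ε}
Iteration 5: no new sets; the family is a σ-algebra.

Hence σ(𝒢) has 16 members: { {}, {β}, {δ}, {ε}, {α, γ}, {β, δ}, {β, ε}, {δ, ε}, {α, β, γ}, {α, γ, δ}, {α, γ, ε}, {β, δ, ε}, {α, β, γ, δ}, {α, β, γ, ε}, {α, γ, δ, ε}, X }.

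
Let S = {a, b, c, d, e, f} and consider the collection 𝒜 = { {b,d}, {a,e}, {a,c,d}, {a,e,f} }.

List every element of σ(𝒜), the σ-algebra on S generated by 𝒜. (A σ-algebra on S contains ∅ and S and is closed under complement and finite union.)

σ(𝒜) = { ∅, {a}, {b}, {c}, {d}, {e}, {f}, {a,b}, {a,c}, {a,d}, {a,e}, {a,f}, {b,c}, {b,d}, {b,e}, {b,f}, {c,d}, {c,e}, {c,f}, {d,e}, {d,f}, {e,f}, {a,b,c}, {a,b,d}, {a,b,e}, {a,b,f}, {a,c,d}, {a,c,e}, {a,c,f}, {a,d,e}, {a,d,f}, {a,e,f}, {b,c,d}, {b,c,e}, {b,c,f}, {b,d,e}, {b,d,f}, {b,e,f}, {c,d,e}, {c,d,f}, {c,e,f}, {d,e,f}, {a,b,c,d}, {a,b,c,e}, {a,b,c,f}, {a,b,d,e}, {a,b,d,f}, {a,b,e,f}, {a,c,d,e}, {a,c,d,f}, {a,c,e,f}, {a,d,e,f}, {b,c,d,e}, {b,c,d,f}, {b,c,e,f}, {b,d,e,f}, {c,d,e,f}, {a,b,c,d,e}, {a,b,c,d,f}, {a,b,c,e,f}, {a,b,d,e,f}, {a,c,d,e,f}, {b,c,d,e,f}, S }

Trace:
Take S₀ = 𝒜 ∪ {∅, S} = { ∅, {a,e}, {b,d}, {a,c,d}, {a,e,f}, S }.
Step 1 (9 new):
  {b,c,d}  = complement {a,e,f}
  {b,e,f}  = complement {a,c,d}
  {a,b,c,d}  = {a,c,d} ∪ {b,d}
  {a,b,d,e}  = {a,e} ∪ {b,d}
  {a,c,d,e}  = {a,c,d} ∪ {a,e}
  {a,c,e,f}  = complement {b,d}
  {b,c,d,f}  = complement {a,e}
  {a,b,d,e,f}  = {a,e,f} ∪ {b,d}
  {a,c,d,e,f}  = {a,c,d} ∪ {a,e,f}
  (now 15)
Step 2 (11 new):
  {b}  = complement {a,c,d,e,f}
  {c}  = complement {a,b,d,e,f}
  {b,f}  = complement {a,c,d,e}
  {c,f}  = complement {a,b,d,e}
  {e,f}  = complement {a,b,c,d}
  {a,b,e,f}  = {b,e,f} ∪ {a,e,f}
  {b,d,e,f}  = {b,e,f} ∪ {b,d}
  {a,b,c,d,e}  = {b,c,d} ∪ {a,b,d,e}
  {a,b,c,d,f}  = {a,c,d} ∪ {b,c,d,f}
  {a,b,c,e,f}  = {a,c,e,f} ∪ {b,e,f}
  {b,c,d,e,f}  = {b,c,d} ∪ {b,e,f}
  (now 26)
Step 3. New:
  {a}  = complement {b,c,d,e,f}
  {d}  = complement {a,b,c,e,f}
  {e}  = complement {a,b,c,d,f}
  {f}  = complement {a,b,c,d,e}
  {a,c}  = complement {b,d,e,f}
  {b,c}  = {b} ∪ {c}
  {c,d}  = complement {a,b,e,f}
  {a,b,e}  = {b} ∪ {a,e}
  {a,c,e}  = {a,e} ∪ {c}
  {b,c,f}  = {b} ∪ {c,f}
  {b,d,f}  = {b,d} ∪ {b,f}
  {c,e,f}  = {e,f} ∪ {c}
  {a,c,d,f}  = {a,c,d} ∪ {c,f}
  {b,c,e,f}  = {b,e,f} ∪ {c}
  (now 40)
Step 4. New:
  {a,b}  = {b} ∪ {a}
  {a,d}  = complement {b,c,e,f}
  {a,f}  = {a} ∪ {f}
  {b,e}  = complement {a,c,d,f}
  {c,e}  = {c} ∪ {e}
  {d,e}  = {d} ∪ {e}
  {d,f}  = {d} ∪ {f}
  {a,b,c}  = {b} ∪ {a,c}
  {a,b,d}  = complement {c,e,f}
  {a,b,f}  = {b,f} ∪ {a}
  {a,c,f}  = {a,c} ∪ {c,f}
  {a,d,e}  = complement {b,c,f}
  {b,c,e}  = {b,c} ∪ {e}
  {b,d,e}  = {b,d} ∪ {e}
  {c,d,e}  = {c,d} ∪ {e}
  {c,d,f}  = complement {a,b,e}
  {d,e,f}  = {d} ∪ {e,f}
  {a,b,c,e}  = {a,c,e} ∪ {b}
  {a,b,c,f}  = {a,c} ∪ {b,c,f}
  {a,b,d,f}  = {b,d,f} ∪ {a}
  {a,d,e,f}  = complement {b,c}
  {b,c,d,e}  = {b,c,d} ∪ {e}
  {c,d,e,f}  = {c,d} ∪ {e,f}
  (now 63)
Step 5: +1 →
  {a,d,f}  = complement {b,c,e}
  (now 64)
Step 6: closed — nothing new.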